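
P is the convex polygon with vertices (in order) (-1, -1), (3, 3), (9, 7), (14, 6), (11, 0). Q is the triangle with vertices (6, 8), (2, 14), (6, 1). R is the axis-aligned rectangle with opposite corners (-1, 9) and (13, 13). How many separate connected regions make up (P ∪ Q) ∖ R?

2

(P ∪ Q) ∖ R splits into 2 disjoint pieces (area 70.9703, area 0.1795).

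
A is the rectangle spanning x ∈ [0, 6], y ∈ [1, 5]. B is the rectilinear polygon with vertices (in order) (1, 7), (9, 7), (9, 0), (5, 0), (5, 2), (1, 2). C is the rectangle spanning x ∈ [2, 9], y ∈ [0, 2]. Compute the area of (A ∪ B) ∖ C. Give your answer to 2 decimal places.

45.00

|A ∪ B| = 56.
|(A ∪ B) ∩ C| = 11.
|(A ∪ B) ∖ C| = 56 − 11 = 45.00.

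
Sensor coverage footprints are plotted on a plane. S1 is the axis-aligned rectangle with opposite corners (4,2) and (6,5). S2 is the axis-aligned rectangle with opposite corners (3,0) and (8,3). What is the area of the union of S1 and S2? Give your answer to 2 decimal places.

By inclusion–exclusion:
Individual areas: |S1| = 6, |S2| = 15.
|S1∩S2|: x∈[4,6], y∈[2,3] → 2·1 = 2.
|S1 ∪ S2| = 21 − 2 = 19.00.

19.00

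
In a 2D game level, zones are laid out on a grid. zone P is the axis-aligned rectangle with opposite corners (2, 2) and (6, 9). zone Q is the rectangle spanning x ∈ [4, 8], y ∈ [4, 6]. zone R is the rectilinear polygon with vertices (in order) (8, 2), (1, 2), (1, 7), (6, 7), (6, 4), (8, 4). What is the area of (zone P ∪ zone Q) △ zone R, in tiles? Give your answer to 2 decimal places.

|zone P ∪ zone Q| = 32.
|(zone P ∪ zone Q) ∩ zone R| = 20.
|(zone P ∪ zone Q) △ zone R| = 32 + 29 − 40 = 21.00.

21.00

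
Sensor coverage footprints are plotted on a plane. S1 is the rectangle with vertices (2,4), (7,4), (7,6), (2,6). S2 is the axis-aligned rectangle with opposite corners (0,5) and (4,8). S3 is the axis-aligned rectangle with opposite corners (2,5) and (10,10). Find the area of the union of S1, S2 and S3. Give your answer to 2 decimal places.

51.00

By inclusion–exclusion:
Individual areas: |S1| = 10, |S2| = 12, |S3| = 40.
|S1∩S2|: x∈[2,4], y∈[5,6] → 2·1 = 2.
|S1∩S3|: x∈[2,7], y∈[5,6] → 5·1 = 5.
|S2∩S3|: x∈[2,4], y∈[5,8] → 2·3 = 6.
|S1∩S2∩S3| = 2.
|S1 ∪ S2 ∪ S3| = 62 − 13 + 2 = 51.00.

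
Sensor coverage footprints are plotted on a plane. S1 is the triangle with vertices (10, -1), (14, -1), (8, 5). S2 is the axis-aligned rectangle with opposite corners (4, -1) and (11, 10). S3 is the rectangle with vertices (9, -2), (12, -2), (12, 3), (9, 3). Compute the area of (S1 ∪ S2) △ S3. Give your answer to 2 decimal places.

|S1 ∪ S2| = 81.5.
|(S1 ∪ S2) ∩ S3| = 10.5.
|(S1 ∪ S2) △ S3| = 81.5 + 15 − 21 = 75.50.

75.50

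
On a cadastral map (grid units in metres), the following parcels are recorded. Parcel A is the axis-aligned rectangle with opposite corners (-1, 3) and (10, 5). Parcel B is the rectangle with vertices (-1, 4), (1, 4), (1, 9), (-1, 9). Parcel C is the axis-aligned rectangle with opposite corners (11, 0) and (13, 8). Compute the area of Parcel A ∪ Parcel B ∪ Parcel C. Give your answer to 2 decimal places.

By inclusion–exclusion:
Individual areas: |Parcel A| = 22, |Parcel B| = 10, |Parcel C| = 16.
|Parcel A∩Parcel B|: x∈[-1,1], y∈[4,5] → 2·1 = 2.
|Parcel A∩Parcel C| = 0 (no overlap).
|Parcel B∩Parcel C| = 0 (no overlap).
|Parcel A∩Parcel B∩Parcel C| = 0.
|Parcel A ∪ Parcel B ∪ Parcel C| = 48 − 2 + 0 = 46.00.

46.00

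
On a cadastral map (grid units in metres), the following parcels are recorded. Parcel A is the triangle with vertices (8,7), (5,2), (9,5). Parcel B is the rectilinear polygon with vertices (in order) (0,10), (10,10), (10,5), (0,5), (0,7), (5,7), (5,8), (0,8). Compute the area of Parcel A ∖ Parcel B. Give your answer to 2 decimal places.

3.30

|Parcel A| = 5.5, |Parcel A∩Parcel B| = 2.2.
|Parcel A ∖ Parcel B| = |Parcel A| − |Parcel A∩Parcel B| = 5.5 − 2.2 = 3.30.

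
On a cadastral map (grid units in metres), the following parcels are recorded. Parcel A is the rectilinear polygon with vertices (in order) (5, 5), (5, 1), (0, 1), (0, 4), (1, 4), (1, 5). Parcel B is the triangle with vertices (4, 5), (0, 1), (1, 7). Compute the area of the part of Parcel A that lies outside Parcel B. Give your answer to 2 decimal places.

12.75

|Parcel A| = 19, |Parcel A∩Parcel B| = 6.25.
|Parcel A ∖ Parcel B| = |Parcel A| − |Parcel A∩Parcel B| = 19 − 6.25 = 12.75.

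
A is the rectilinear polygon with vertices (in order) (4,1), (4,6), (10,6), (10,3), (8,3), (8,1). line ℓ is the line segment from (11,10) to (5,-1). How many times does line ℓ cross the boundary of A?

2

The segment meets the boundary at (6.091,1), (8.818,6).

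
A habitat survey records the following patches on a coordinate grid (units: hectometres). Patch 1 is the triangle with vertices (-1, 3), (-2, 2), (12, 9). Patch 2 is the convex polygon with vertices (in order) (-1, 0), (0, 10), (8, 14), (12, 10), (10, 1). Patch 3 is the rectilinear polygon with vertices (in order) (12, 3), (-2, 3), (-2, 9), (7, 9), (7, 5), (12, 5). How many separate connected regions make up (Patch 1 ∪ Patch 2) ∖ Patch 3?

2

(Patch 1 ∪ Patch 2) ∖ Patch 3 splits into 2 disjoint pieces (area 27.8655, area 53.2734).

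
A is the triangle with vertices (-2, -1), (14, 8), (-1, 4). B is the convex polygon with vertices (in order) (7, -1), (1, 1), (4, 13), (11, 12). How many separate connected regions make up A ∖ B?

2

A ∖ B splits into 2 disjoint pieces (area 12.2286, area 3.488).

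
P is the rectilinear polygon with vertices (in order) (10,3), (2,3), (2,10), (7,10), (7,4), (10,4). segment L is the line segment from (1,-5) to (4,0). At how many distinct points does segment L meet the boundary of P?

The segment lies entirely outside P and never meets its boundary.

0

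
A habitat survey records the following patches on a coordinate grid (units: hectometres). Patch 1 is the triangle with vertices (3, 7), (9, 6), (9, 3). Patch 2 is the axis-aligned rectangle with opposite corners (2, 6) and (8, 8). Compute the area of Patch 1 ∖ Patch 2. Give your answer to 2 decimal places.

|Patch 1| = 9, |Patch 1∩Patch 2| = 2.1667.
|Patch 1 ∖ Patch 2| = |Patch 1| − |Patch 1∩Patch 2| = 9 − 2.1667 = 6.83.

6.83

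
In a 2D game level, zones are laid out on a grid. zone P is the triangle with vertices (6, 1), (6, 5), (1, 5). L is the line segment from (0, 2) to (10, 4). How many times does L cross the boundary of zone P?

2

The segment meets the boundary at (6,3.2), (3.8,2.76).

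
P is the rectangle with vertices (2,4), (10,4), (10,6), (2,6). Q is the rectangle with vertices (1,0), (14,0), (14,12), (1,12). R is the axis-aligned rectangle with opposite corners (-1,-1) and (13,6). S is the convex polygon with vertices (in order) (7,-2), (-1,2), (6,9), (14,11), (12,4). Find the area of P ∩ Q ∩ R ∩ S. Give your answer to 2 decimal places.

15.50

The intersection is the polygon with vertices (10,6), (10,4), (2,4), (2,5), (3,6).
By the shoelace formula its area is 15.50.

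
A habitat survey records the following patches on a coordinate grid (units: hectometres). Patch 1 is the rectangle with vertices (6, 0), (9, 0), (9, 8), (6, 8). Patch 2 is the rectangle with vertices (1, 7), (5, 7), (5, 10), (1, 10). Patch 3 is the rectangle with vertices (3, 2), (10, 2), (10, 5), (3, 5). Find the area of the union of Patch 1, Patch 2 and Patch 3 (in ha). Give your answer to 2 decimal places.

48.00

By inclusion–exclusion:
Individual areas: |Patch 1| = 24, |Patch 2| = 12, |Patch 3| = 21.
|Patch 1∩Patch 2| = 0 (no overlap).
|Patch 1∩Patch 3|: x∈[6,9], y∈[2,5] → 3·3 = 9.
|Patch 2∩Patch 3| = 0 (no overlap).
|Patch 1∩Patch 2∩Patch 3| = 0.
|Patch 1 ∪ Patch 2 ∪ Patch 3| = 57 − 9 + 0 = 48.00.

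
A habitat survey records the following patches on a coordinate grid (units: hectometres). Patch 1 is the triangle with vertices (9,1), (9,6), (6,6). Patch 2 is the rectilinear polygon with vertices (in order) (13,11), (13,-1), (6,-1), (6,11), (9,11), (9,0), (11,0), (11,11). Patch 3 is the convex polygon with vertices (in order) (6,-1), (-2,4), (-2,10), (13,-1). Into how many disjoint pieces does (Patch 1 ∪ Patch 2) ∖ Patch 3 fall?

2

(Patch 1 ∪ Patch 2) ∖ Patch 3 splits into 2 disjoint pieces (area 22.5333, area 23.9).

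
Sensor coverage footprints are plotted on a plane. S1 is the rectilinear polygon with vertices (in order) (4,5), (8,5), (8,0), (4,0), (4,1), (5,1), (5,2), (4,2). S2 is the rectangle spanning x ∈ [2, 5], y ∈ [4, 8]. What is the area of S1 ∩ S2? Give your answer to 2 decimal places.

The intersection is the polygon with vertices (5,5), (5,4), (4,4), (4,5).
By the shoelace formula its area is 1.00.

1.00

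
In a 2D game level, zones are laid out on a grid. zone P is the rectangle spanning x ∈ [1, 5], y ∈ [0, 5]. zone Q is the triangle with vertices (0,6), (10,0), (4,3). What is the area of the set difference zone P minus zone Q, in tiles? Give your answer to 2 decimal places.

|zone P| = 20, |zone P∩zone Q| = 1.5833.
|zone P ∖ zone Q| = |zone P| − |zone P∩zone Q| = 20 − 1.5833 = 18.42.

18.42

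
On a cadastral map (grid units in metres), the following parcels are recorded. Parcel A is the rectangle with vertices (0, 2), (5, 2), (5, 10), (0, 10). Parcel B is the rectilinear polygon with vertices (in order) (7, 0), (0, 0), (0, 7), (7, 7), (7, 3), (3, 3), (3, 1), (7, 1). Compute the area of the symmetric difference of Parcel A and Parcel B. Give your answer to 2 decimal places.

|Parcel A| = 40, |Parcel B| = 41, |Parcel A∩Parcel B| = 23.
|Parcel A △ Parcel B| = |Parcel A| + |Parcel B| − 2·|Parcel A∩Parcel B| = 40 + 41 − 46 = 35.00.

35.00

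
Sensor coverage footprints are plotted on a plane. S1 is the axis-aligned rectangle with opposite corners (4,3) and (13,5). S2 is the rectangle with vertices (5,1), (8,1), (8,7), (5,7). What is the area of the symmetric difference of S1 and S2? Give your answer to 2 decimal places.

|S1∩S2|: x∈[5,8], y∈[3,5] → 3·2 = 6.
|S1 △ S2| = |S1| + |S2| − 2·|S1∩S2| = 18 + 18 − 12 = 24.00.

24.00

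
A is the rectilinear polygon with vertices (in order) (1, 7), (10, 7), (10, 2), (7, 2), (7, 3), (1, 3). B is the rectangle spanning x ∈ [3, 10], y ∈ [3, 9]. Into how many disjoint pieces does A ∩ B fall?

1

A ∩ B is a single connected region.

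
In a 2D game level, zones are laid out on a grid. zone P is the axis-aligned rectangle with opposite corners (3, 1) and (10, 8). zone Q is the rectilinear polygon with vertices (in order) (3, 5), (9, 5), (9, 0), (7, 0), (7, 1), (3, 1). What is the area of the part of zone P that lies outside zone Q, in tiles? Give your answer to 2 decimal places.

25.00

|zone P| = 49, |zone P∩zone Q| = 24.
|zone P ∖ zone Q| = |zone P| − |zone P∩zone Q| = 49 − 24 = 25.00.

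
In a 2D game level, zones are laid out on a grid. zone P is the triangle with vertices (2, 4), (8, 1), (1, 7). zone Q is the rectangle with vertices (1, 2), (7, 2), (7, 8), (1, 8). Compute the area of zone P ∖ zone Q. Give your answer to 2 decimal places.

0.42

|zone P| = 7.5, |zone P∩zone Q| = 7.0833.
|zone P ∖ zone Q| = |zone P| − |zone P∩zone Q| = 7.5 − 7.0833 = 0.42.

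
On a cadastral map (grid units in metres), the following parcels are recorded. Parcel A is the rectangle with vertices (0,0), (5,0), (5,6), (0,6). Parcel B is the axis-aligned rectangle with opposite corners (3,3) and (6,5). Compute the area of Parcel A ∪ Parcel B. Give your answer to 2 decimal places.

32.00

By inclusion–exclusion:
Individual areas: |Parcel A| = 30, |Parcel B| = 6.
|Parcel A∩Parcel B|: x∈[3,5], y∈[3,5] → 2·2 = 4.
|Parcel A ∪ Parcel B| = 36 − 4 = 32.00.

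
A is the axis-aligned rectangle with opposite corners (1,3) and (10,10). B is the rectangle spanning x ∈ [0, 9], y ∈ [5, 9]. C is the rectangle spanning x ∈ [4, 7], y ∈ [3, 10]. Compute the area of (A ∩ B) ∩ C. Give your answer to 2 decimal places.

12.00

The region (A ∩ B) ∩ C is the polygon with vertices (7,9), (7,5), (4,5), (4,9).
By the shoelace formula its area is 12.00.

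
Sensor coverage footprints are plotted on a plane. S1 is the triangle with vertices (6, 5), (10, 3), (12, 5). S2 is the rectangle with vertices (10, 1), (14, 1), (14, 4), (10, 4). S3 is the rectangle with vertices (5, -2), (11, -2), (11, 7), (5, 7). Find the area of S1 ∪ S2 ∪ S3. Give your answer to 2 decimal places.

63.50

By inclusion–exclusion:
Individual areas: |S1| = 6, |S2| = 12, |S3| = 54.
|S1∩S2| = 0.5.
|S1∩S3| = 5.5.
|S2∩S3|: x∈[10,11], y∈[1,4] → 1·3 = 3.
|S1∩S2∩S3| = 0.5.
|S1 ∪ S2 ∪ S3| = 72 − 9 + 0.5 = 63.50.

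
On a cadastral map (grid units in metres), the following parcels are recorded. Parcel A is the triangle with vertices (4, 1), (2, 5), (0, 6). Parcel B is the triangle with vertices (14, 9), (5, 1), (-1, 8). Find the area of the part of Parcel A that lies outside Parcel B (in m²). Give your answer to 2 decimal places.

2.66

|Parcel A| = 3, |Parcel A∩Parcel B| = 0.3375.
|Parcel A ∖ Parcel B| = |Parcel A| − |Parcel A∩Parcel B| = 3 − 0.3375 = 2.66.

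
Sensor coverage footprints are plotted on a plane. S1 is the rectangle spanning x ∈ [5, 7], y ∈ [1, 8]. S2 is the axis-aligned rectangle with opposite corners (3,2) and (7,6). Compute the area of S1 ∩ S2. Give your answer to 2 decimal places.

8.00

|S1∩S2|: x∈[5,7], y∈[2,6] → 2·4 = 8.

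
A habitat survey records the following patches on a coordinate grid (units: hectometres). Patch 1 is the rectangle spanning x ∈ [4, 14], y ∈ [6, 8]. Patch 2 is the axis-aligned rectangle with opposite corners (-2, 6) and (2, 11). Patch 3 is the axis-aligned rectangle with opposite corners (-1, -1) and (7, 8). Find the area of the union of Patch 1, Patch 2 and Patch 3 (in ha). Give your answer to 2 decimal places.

By inclusion–exclusion:
Individual areas: |Patch 1| = 20, |Patch 2| = 20, |Patch 3| = 72.
|Patch 1∩Patch 2| = 0 (no overlap).
|Patch 1∩Patch 3|: x∈[4,7], y∈[6,8] → 3·2 = 6.
|Patch 2∩Patch 3|: x∈[-1,2], y∈[6,8] → 3·2 = 6.
|Patch 1∩Patch 2∩Patch 3| = 0.
|Patch 1 ∪ Patch 2 ∪ Patch 3| = 112 − 12 + 0 = 100.00.

100.00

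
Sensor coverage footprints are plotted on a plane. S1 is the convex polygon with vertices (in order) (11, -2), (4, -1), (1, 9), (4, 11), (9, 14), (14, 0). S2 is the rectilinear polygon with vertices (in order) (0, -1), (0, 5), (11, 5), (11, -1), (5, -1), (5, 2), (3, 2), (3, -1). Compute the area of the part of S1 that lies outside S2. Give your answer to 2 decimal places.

85.95

|S1| = 129, |S1∩S2| = 43.05.
|S1 ∖ S2| = |S1| − |S1∩S2| = 129 − 43.05 = 85.95.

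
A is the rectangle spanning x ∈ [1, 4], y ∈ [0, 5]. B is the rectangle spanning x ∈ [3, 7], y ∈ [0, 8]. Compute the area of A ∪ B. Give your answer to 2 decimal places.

42.00

By inclusion–exclusion:
Individual areas: |A| = 15, |B| = 32.
|A∩B|: x∈[3,4], y∈[0,5] → 1·5 = 5.
|A ∪ B| = 47 − 5 = 42.00.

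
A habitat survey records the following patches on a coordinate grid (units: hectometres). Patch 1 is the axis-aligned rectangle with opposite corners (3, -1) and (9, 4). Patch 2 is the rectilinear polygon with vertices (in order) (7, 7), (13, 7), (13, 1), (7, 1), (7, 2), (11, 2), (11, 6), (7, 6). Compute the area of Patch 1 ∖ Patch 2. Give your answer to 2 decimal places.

28.00

|Patch 1| = 30, |Patch 1∩Patch 2| = 2.
|Patch 1 ∖ Patch 2| = |Patch 1| − |Patch 1∩Patch 2| = 30 − 2 = 28.00.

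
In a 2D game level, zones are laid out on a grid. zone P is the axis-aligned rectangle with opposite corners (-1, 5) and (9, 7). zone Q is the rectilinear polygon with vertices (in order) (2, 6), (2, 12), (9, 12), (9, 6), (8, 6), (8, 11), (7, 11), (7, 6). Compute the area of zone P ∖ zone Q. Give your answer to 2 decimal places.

|zone P| = 20, |zone P∩zone Q| = 6.
|zone P ∖ zone Q| = |zone P| − |zone P∩zone Q| = 20 − 6 = 14.00.

14.00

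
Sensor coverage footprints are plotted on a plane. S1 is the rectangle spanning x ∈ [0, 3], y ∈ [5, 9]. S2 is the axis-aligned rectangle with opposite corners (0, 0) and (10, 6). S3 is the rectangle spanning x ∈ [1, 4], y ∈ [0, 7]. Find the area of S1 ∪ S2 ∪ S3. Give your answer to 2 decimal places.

By inclusion–exclusion:
Individual areas: |S1| = 12, |S2| = 60, |S3| = 21.
|S1∩S2|: x∈[0,3], y∈[5,6] → 3·1 = 3.
|S1∩S3|: x∈[1,3], y∈[5,7] → 2·2 = 4.
|S2∩S3|: x∈[1,4], y∈[0,6] → 3·6 = 18.
|S1∩S2∩S3| = 2.
|S1 ∪ S2 ∪ S3| = 93 − 25 + 2 = 70.00.

70.00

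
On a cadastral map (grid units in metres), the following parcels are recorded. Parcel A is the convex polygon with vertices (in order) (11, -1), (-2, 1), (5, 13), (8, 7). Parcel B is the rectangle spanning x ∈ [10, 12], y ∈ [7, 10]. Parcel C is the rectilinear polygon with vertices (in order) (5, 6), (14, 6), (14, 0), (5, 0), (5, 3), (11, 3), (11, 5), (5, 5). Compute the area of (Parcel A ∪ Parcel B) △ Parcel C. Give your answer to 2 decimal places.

|Parcel A ∪ Parcel B| = 94.
|(Parcel A ∪ Parcel B) ∩ Parcel C| = 18.75.
|(Parcel A ∪ Parcel B) △ Parcel C| = 94 + 42 − 37.5 = 98.50.

98.50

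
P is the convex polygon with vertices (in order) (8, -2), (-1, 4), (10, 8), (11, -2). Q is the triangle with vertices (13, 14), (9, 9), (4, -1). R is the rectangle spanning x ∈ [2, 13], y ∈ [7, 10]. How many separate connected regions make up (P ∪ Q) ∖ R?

2

(P ∪ Q) ∖ R splits into 2 disjoint pieces (area 64.6494, area 1.6).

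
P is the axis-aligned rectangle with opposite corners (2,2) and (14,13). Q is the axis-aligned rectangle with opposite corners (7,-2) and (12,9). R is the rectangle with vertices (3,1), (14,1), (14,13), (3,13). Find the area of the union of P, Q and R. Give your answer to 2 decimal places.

By inclusion–exclusion:
Individual areas: |P| = 132, |Q| = 55, |R| = 132.
|P∩Q|: x∈[7,12], y∈[2,9] → 5·7 = 35.
|P∩R|: x∈[3,14], y∈[2,13] → 11·11 = 121.
|Q∩R|: x∈[7,12], y∈[1,9] → 5·8 = 40.
|P∩Q∩R| = 35.
|P ∪ Q ∪ R| = 319 − 196 + 35 = 158.00.

158.00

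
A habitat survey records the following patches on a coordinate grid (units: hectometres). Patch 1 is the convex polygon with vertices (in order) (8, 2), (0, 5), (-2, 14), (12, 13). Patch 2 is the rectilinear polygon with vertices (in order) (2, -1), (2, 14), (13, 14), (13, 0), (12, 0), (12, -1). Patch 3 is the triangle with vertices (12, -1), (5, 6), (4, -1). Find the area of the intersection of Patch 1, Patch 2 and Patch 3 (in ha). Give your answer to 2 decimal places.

The intersection is the polygon with vertices (8,2), (4.61,3.271), (5,6), (8.267,2.733).
By the shoelace formula its area is 6.51.

6.51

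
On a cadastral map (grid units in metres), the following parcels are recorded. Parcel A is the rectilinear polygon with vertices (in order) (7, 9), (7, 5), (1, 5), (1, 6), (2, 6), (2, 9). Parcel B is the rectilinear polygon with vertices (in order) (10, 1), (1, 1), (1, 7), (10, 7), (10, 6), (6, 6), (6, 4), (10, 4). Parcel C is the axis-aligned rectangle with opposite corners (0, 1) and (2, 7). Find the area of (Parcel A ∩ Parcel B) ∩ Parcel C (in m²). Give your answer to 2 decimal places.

1.00

|Parcel A ∩ Parcel B| = 10.
|(Parcel A ∩ Parcel B) ∩ Parcel C| = 1.00.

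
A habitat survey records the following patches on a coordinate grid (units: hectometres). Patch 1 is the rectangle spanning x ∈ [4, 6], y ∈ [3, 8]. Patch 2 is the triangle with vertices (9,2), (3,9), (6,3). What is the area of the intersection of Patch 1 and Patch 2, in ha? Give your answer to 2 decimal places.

3.33

The intersection is the polygon with vertices (6,3), (4,7), (4,7.833), (6,5.5).
By the shoelace formula its area is 3.33.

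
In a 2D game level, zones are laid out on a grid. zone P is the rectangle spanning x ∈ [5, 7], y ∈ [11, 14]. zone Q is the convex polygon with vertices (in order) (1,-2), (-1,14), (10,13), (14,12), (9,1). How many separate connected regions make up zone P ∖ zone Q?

1

zone P ∖ zone Q is a single connected region.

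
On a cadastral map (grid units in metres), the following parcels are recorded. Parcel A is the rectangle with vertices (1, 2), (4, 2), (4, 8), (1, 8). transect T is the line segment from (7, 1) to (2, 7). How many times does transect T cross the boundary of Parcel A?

1

The segment meets the boundary at (4,4.6).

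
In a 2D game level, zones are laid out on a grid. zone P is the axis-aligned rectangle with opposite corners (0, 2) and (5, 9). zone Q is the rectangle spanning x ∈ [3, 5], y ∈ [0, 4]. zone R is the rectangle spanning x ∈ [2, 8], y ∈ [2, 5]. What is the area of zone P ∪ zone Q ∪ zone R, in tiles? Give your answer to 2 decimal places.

48.00

By inclusion–exclusion:
Individual areas: |zone P| = 35, |zone Q| = 8, |zone R| = 18.
|zone P∩zone Q|: x∈[3,5], y∈[2,4] → 2·2 = 4.
|zone P∩zone R|: x∈[2,5], y∈[2,5] → 3·3 = 9.
|zone Q∩zone R|: x∈[3,5], y∈[2,4] → 2·2 = 4.
|zone P∩zone Q∩zone R| = 4.
|zone P ∪ zone Q ∪ zone R| = 61 − 17 + 4 = 48.00.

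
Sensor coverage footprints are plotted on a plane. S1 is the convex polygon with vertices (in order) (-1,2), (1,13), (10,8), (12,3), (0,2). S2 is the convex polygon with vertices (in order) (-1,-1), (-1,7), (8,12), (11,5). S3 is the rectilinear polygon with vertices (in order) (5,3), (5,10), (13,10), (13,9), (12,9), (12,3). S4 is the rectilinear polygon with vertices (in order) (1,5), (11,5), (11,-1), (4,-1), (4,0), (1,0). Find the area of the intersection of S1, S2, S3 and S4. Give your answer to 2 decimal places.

8.00

The intersection is the polygon with vertices (7,3), (5,3), (5,5), (11,5).
By the shoelace formula its area is 8.00.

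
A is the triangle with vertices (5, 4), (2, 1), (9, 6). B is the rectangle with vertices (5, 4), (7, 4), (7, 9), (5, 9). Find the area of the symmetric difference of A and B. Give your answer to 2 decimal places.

11.46

|A| = 3, |B| = 10, |A∩B| = 0.7714.
|A △ B| = |A| + |B| − 2·|A∩B| = 3 + 10 − 1.5429 = 11.46.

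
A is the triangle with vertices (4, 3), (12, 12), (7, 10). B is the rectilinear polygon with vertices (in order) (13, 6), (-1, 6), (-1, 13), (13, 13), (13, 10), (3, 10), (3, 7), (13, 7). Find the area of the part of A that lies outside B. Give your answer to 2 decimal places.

9.67

|A| = 14.5, |A∩B| = 4.8333.
|A ∖ B| = |A| − |A∩B| = 14.5 − 4.8333 = 9.67.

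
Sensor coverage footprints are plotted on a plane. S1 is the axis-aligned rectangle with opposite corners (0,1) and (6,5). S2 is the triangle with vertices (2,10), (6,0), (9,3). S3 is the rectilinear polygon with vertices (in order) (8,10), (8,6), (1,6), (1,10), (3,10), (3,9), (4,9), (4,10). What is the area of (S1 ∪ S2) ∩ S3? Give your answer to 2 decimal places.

4.80

The region (S1 ∪ S2) ∩ S3 is the polygon with vertices (2,10), (3,9), (6,6), (3.6,6).
By the shoelace formula its area is 4.80.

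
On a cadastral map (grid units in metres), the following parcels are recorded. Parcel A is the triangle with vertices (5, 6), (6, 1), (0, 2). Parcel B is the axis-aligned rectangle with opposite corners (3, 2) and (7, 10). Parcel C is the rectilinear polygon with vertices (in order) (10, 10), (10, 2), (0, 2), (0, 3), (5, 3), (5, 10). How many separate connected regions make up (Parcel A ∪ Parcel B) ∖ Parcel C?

(Parcel A ∪ Parcel B) ∖ Parcel C splits into 2 disjoint pieces (area 2.9, area 15.225).

2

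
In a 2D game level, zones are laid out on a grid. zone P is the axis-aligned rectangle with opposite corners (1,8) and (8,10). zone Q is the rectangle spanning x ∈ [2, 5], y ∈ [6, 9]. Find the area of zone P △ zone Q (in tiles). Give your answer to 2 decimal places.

17.00

|zone P∩zone Q|: x∈[2,5], y∈[8,9] → 3·1 = 3.
|zone P △ zone Q| = |zone P| + |zone Q| − 2·|zone P∩zone Q| = 14 + 9 − 6 = 17.00.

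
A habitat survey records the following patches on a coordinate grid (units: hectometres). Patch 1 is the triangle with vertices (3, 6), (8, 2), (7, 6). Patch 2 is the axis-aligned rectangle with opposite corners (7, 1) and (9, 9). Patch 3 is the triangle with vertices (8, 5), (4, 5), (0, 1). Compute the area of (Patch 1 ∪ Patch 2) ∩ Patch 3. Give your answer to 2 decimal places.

2.16

The region (Patch 1 ∪ Patch 2) ∩ Patch 3 is the polygon with vertices (4.25,5), (8,5), (5.692,3.846).
By the shoelace formula its area is 2.16.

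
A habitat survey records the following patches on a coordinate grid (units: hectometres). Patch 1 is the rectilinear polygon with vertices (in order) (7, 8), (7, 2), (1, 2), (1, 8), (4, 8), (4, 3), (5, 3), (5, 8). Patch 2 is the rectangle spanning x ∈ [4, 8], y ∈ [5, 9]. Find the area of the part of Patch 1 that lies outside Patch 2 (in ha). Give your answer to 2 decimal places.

25.00

|Patch 1| = 31, |Patch 1∩Patch 2| = 6.
|Patch 1 ∖ Patch 2| = |Patch 1| − |Patch 1∩Patch 2| = 31 − 6 = 25.00.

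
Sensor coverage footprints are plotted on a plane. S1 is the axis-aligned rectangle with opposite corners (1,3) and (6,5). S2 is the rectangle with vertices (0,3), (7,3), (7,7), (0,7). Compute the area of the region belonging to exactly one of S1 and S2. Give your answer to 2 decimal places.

|S1∩S2|: x∈[1,6], y∈[3,5] → 5·2 = 10.
|S1 △ S2| = |S1| + |S2| − 2·|S1∩S2| = 10 + 28 − 20 = 18.00.

18.00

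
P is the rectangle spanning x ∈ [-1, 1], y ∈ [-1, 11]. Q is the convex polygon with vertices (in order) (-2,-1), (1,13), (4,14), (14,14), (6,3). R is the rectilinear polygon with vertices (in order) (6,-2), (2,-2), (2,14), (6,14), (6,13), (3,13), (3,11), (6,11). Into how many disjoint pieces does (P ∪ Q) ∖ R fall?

2

(P ∪ Q) ∖ R splits into 2 disjoint pieces (area 38.9286, area 50).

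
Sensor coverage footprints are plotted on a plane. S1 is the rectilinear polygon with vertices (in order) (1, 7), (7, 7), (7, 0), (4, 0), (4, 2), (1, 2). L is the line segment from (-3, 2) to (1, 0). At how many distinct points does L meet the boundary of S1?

0

The segment lies entirely outside S1 and never meets its boundary.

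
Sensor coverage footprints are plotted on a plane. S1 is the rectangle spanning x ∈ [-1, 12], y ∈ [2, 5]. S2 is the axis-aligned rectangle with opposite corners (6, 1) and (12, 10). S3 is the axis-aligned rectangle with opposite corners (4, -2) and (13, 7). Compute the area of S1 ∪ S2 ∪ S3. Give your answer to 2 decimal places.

By inclusion–exclusion:
Individual areas: |S1| = 39, |S2| = 54, |S3| = 81.
|S1∩S2|: x∈[6,12], y∈[2,5] → 6·3 = 18.
|S1∩S3|: x∈[4,12], y∈[2,5] → 8·3 = 24.
|S2∩S3|: x∈[6,12], y∈[1,7] → 6·6 = 36.
|S1∩S2∩S3| = 18.
|S1 ∪ S2 ∪ S3| = 174 − 78 + 18 = 114.00.

114.00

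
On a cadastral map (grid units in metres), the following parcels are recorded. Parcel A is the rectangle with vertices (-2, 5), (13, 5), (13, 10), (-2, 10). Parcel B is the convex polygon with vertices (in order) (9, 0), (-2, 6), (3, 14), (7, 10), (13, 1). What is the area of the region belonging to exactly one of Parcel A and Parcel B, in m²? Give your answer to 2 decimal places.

|Parcel A| = 75, |Parcel B| = 96, |Parcel A∩Parcel B| = 47.4167.
|Parcel A △ Parcel B| = |Parcel A| + |Parcel B| − 2·|Parcel A∩Parcel B| = 75 + 96 − 94.8333 = 76.17.

76.17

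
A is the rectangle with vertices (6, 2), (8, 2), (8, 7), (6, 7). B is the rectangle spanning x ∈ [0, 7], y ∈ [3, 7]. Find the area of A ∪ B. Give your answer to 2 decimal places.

By inclusion–exclusion:
Individual areas: |A| = 10, |B| = 28.
|A∩B|: x∈[6,7], y∈[3,7] → 1·4 = 4.
|A ∪ B| = 38 − 4 = 34.00.

34.00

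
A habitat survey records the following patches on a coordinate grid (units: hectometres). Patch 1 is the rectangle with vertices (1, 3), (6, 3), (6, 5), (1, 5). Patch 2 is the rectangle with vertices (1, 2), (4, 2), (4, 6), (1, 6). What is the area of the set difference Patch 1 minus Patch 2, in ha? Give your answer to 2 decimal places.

4.00

|Patch 1∩Patch 2|: x∈[1,4], y∈[3,5] → 3·2 = 6.
|Patch 1| = 10.
|Patch 1 ∖ Patch 2| = |Patch 1| − |Patch 1∩Patch 2| = 10 − 6 = 4.00.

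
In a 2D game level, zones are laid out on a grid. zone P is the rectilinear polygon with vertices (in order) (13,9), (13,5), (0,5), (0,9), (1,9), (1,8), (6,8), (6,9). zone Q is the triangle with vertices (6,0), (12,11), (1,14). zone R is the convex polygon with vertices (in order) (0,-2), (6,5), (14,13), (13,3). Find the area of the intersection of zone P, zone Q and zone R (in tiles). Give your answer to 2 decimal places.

The intersection is the polygon with vertices (10.909,9), (8.727,5), (6,5), (10,9).
By the shoelace formula its area is 7.27.

7.27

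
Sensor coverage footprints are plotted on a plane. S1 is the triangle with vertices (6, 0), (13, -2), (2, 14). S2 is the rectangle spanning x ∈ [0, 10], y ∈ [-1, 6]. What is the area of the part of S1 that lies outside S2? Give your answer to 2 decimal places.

|S1| = 45, |S1∩S2| = 26.8474.
|S1 ∖ S2| = |S1| − |S1∩S2| = 45 − 26.8474 = 18.15.

18.15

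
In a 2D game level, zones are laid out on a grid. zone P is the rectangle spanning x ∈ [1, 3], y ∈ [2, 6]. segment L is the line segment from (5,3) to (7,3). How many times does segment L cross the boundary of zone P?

The segment lies entirely outside zone P and never meets its boundary.

0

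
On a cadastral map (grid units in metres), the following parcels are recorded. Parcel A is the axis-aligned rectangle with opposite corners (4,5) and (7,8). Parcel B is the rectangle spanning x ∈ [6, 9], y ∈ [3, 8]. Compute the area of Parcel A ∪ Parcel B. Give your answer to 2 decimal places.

21.00

By inclusion–exclusion:
Individual areas: |Parcel A| = 9, |Parcel B| = 15.
|Parcel A∩Parcel B|: x∈[6,7], y∈[5,8] → 1·3 = 3.
|Parcel A ∪ Parcel B| = 24 − 3 = 21.00.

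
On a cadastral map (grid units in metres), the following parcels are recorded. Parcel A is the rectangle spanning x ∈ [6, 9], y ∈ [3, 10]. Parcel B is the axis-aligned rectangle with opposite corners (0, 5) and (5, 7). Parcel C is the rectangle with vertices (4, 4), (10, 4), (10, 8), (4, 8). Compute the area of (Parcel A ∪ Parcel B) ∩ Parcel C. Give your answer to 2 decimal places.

|Parcel A ∪ Parcel B| = 31.
|(Parcel A ∪ Parcel B) ∩ Parcel C| = 14.00.

14.00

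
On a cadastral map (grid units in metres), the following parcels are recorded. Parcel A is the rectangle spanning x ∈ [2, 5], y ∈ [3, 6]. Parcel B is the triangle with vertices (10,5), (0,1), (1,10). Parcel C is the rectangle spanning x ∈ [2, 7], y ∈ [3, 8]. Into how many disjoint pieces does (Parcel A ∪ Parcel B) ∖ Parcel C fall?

(Parcel A ∪ Parcel B) ∖ Parcel C splits into 2 disjoint pieces (area 16.1, area 4.3).

2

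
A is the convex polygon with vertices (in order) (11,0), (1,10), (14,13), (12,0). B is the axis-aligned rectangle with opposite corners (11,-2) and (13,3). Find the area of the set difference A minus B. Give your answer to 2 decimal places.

|A| = 86.5, |A∩B| = 3.6923.
|A ∖ B| = |A| − |A∩B| = 86.5 − 3.6923 = 82.81.

82.81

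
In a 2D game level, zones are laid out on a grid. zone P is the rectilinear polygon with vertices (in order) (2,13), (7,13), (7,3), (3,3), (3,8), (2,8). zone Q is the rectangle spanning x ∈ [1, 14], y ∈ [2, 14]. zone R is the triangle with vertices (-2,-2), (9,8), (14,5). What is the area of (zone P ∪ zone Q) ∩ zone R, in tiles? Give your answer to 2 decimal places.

32.01

The region (zone P ∪ zone Q) ∩ zone R is the polygon with vertices (2.4,2), (9,8), (14,5), (7.143,2).
By the shoelace formula its area is 32.01.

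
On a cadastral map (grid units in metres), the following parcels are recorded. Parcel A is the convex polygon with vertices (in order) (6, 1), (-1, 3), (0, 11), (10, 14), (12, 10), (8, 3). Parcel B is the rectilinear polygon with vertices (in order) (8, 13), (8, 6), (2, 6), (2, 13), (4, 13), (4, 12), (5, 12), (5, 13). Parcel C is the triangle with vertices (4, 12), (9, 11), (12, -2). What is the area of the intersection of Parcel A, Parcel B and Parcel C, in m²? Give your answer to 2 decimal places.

12.11

The intersection is the polygon with vertices (8,6), (7.429,6), (4,12), (8,11.2).
By the shoelace formula its area is 12.11.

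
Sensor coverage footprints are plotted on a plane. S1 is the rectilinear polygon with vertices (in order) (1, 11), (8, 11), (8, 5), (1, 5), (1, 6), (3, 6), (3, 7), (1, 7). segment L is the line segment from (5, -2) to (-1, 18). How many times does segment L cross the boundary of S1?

4

The segment meets the boundary at (1.1,11), (2.3,7), (2.6,6), (2.9,5).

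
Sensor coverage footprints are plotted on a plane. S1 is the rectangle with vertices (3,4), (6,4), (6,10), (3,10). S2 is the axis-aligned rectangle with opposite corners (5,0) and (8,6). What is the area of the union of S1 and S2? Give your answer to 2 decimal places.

34.00

By inclusion–exclusion:
Individual areas: |S1| = 18, |S2| = 18.
|S1∩S2|: x∈[5,6], y∈[4,6] → 1·2 = 2.
|S1 ∪ S2| = 36 − 2 = 34.00.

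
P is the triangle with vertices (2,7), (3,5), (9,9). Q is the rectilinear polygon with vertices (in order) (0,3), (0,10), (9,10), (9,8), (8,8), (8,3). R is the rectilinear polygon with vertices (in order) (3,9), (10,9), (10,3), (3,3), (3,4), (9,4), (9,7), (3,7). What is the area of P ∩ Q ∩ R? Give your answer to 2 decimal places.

3.86

The intersection is the polygon with vertices (9,9), (6,7), (3,7), (3,7.286).
By the shoelace formula its area is 3.86.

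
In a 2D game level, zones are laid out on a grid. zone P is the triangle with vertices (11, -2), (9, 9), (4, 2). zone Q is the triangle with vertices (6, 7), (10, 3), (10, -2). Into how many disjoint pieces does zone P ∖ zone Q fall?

2

zone P ∖ zone Q splits into 2 disjoint pieces (area 10.4226, area 14.52).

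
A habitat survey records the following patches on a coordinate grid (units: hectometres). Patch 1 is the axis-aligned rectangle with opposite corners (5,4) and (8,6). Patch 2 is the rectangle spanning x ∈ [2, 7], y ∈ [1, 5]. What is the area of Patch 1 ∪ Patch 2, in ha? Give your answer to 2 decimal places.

By inclusion–exclusion:
Individual areas: |Patch 1| = 6, |Patch 2| = 20.
|Patch 1∩Patch 2|: x∈[5,7], y∈[4,5] → 2·1 = 2.
|Patch 1 ∪ Patch 2| = 26 − 2 = 24.00.

24.00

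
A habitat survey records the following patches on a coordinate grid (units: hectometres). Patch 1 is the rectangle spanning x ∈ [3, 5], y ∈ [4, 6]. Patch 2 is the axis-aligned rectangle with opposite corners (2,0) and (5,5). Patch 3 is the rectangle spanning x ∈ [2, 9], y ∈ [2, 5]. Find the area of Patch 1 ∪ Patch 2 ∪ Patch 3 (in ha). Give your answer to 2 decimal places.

By inclusion–exclusion:
Individual areas: |Patch 1| = 4, |Patch 2| = 15, |Patch 3| = 21.
|Patch 1∩Patch 2|: x∈[3,5], y∈[4,5] → 2·1 = 2.
|Patch 1∩Patch 3|: x∈[3,5], y∈[4,5] → 2·1 = 2.
|Patch 2∩Patch 3|: x∈[2,5], y∈[2,5] → 3·3 = 9.
|Patch 1∩Patch 2∩Patch 3| = 2.
|Patch 1 ∪ Patch 2 ∪ Patch 3| = 40 − 13 + 2 = 29.00.

29.00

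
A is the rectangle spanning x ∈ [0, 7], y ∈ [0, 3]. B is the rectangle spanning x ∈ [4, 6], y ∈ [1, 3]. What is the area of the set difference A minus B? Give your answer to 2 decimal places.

17.00

|A∩B|: x∈[4,6], y∈[1,3] → 2·2 = 4.
|A| = 21.
|A ∖ B| = |A| − |A∩B| = 21 − 4 = 17.00.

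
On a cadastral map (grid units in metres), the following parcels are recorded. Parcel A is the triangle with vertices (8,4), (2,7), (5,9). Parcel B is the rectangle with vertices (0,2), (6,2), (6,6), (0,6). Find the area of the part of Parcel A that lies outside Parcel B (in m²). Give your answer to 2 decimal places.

|Parcel A| = 10.5, |Parcel A∩Parcel B| = 1.
|Parcel A ∖ Parcel B| = |Parcel A| − |Parcel A∩Parcel B| = 10.5 − 1 = 9.50.

9.50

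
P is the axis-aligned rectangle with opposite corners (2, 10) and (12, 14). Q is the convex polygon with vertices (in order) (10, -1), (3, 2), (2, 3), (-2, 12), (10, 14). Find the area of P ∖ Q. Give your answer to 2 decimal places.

13.33

|P| = 40, |P∩Q| = 26.6667.
|P ∖ Q| = |P| − |P∩Q| = 40 − 26.6667 = 13.33.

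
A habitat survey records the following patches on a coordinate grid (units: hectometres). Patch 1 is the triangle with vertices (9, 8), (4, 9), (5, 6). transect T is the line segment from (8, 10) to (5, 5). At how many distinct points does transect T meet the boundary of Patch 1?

2

The segment meets the boundary at (5.857,6.429), (7.036,8.393).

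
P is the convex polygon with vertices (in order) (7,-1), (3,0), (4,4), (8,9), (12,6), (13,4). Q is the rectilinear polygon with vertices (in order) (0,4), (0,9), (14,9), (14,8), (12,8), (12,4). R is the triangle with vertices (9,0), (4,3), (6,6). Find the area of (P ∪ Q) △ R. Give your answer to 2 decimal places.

83.65

|P ∪ Q| = 94.
|(P ∪ Q) ∩ R| = 10.4234.
|(P ∪ Q) △ R| = 94 + 10.5 − 20.8468 = 83.65.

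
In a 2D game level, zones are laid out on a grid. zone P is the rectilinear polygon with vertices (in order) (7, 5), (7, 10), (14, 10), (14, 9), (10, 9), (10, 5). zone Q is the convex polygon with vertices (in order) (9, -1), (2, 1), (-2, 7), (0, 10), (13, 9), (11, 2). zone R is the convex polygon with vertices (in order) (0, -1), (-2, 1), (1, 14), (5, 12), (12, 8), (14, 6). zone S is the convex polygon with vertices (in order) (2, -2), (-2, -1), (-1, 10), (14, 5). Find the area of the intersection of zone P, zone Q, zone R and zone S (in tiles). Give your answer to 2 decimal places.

The intersection is the polygon with vertices (10,5), (7,5), (7,7.333), (10,6.333).
By the shoelace formula its area is 5.50.

5.50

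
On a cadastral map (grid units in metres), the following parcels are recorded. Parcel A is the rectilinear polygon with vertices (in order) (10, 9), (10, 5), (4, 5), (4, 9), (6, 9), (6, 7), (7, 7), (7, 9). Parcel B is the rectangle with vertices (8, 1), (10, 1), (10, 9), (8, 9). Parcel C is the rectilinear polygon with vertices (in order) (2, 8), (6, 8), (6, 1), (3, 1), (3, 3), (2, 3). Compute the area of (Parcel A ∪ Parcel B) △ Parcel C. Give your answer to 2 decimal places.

44.00

|Parcel A ∪ Parcel B| = 30.
|(Parcel A ∪ Parcel B) ∩ Parcel C| = 6.
|(Parcel A ∪ Parcel B) △ Parcel C| = 30 + 26 − 12 = 44.00.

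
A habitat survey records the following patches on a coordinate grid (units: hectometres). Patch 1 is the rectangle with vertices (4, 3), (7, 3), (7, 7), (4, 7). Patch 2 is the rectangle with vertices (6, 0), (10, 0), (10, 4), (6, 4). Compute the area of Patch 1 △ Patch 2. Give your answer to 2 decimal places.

|Patch 1∩Patch 2|: x∈[6,7], y∈[3,4] → 1·1 = 1.
|Patch 1 △ Patch 2| = |Patch 1| + |Patch 2| − 2·|Patch 1∩Patch 2| = 12 + 16 − 2 = 26.00.

26.00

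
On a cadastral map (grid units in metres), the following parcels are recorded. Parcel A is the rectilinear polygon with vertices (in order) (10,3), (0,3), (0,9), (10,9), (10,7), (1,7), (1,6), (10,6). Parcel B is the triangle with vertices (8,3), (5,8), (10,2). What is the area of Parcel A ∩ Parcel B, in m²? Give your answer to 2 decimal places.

2.57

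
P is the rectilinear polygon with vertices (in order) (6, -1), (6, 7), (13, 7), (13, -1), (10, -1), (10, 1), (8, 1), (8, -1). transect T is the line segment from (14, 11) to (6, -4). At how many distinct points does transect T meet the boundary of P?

The segment meets the boundary at (7.6,-1), (8.667,1), (11.867,7), (8,-0.25).

4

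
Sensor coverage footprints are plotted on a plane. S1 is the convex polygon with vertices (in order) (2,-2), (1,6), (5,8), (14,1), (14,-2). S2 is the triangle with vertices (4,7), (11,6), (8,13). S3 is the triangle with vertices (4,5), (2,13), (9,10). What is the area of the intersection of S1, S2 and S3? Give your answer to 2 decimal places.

The intersection is the polygon with vertices (6.125,7.125), (5.75,6.75), (4,7), (4.5,7.75), (5,8).
By the shoelace formula its area is 1.50.

1.50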